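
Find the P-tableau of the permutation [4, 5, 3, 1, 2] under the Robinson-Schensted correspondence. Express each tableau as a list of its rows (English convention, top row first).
P = [[1, 2], [3, 5], [4]]

Insert 4: appended to row 1. P = [[4]].
Insert 5: appended to row 1. P = [[4, 5]].
Insert 3: 3 bumps 4 from row 1; 4 starts row 2. P = [[3, 5], [4]].
Insert 1: 1 bumps 3 from row 1; 3 bumps 4 from row 2; 4 starts row 3. P = [[1, 5], [3], [4]].
Insert 2: 2 bumps 5 from row 1; 5 appends to row 2. P = [[1, 2], [3, 5], [4]].

So P = [[1, 2], [3, 5], [4]].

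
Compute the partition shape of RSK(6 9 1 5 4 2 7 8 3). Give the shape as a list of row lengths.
Row-insert each entry into an empty tableau.

After inserting 6: P = [[6]].
After inserting 9: P = [[6, 9]].
After inserting 1: P = [[1, 9], [6]].
After inserting 5: P = [[1, 5], [6, 9]].
After inserting 4: P = [[1, 4], [5, 9], [6]].
After inserting 2: P = [[1, 2], [4, 9], [5], [6]].
After inserting 7: P = [[1, 2, 7], [4, 9], [5], [6]].
After inserting 8: P = [[1, 2, 7, 8], [4, 9], [5], [6]].
After inserting 3: P = [[1, 2, 3, 8], [4, 7], [5, 9], [6]].

The final insertion tableau P = [[1, 2, 3, 8], [4, 7], [5, 9], [6]] has shape [4, 2, 2, 1].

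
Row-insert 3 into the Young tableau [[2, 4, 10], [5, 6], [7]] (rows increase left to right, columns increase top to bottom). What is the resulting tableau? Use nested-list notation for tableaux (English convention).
In row 1, 3 replaces 4 (the leftmost entry greater than 3); 4 is bumped to row 2. In row 2, 4 replaces 5 (the leftmost entry greater than 4); 5 is bumped to row 3. In row 3, 5 replaces 7 (the leftmost entry greater than 5); 7 is bumped to row 4. 7 starts a new row 4. The new tableau is [[2, 3, 10], [4, 6], [5], [7]].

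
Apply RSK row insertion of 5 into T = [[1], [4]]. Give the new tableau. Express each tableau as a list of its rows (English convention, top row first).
[[1, 5], [4]]

5 is larger than every entry of row 1, so it is appended to row 1. The new tableau is [[1, 5], [4]].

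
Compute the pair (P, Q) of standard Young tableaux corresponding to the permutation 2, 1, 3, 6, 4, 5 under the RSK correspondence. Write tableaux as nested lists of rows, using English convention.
P = [[1, 3, 4, 5], [2, 6]], Q = [[1, 3, 4, 6], [2, 5]]

Insert each entry of the permutation into P by Schensted row insertion, recording in Q the position of each new cell.

Insert 2: appended to row 1. P = [[2]], Q = [[1]].
Insert 1: 1 bumps 2 from row 1; 2 starts row 2. P = [[1], [2]], Q = [[1], [2]].
Insert 3: appended to row 1. P = [[1, 3], [2]], Q = [[1, 3], [2]].
Insert 6: appended to row 1. P = [[1, 3, 6], [2]], Q = [[1, 3, 4], [2]].
Insert 4: 4 bumps 6 from row 1; 6 appends to row 2. P = [[1, 3, 4], [2, 6]], Q = [[1, 3, 4], [2, 5]].
Insert 5: appended to row 1. P = [[1, 3, 4, 5], [2, 6]], Q = [[1, 3, 4, 6], [2, 5]].

So P = [[1, 3, 4, 5], [2, 6]], Q = [[1, 3, 4, 6], [2, 5]].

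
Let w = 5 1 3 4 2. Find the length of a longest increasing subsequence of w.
3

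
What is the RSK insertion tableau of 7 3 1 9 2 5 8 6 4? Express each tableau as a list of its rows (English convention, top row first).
P = [[1, 2, 4, 6], [3, 5], [7, 8], [9]]

Insert 7: appended to row 1. P = [[7]].
Insert 3: 3 bumps 7 from row 1; 7 starts row 2. P = [[3], [7]].
Insert 1: 1 bumps 3 from row 1; 3 bumps 7 from row 2; 7 starts row 3. P = [[1], [3], [7]].
Insert 9: appended to row 1. P = [[1, 9], [3], [7]].
Insert 2: 2 bumps 9 from row 1; 9 appends to row 2. P = [[1, 2], [3, 9], [7]].
Insert 5: appended to row 1. P = [[1, 2, 5], [3, 9], [7]].
Insert 8: appended to row 1. P = [[1, 2, 5, 8], [3, 9], [7]].
Insert 6: 6 bumps 8 from row 1; 8 bumps 9 from row 2; 9 appends to row 3. P = [[1, 2, 5, 6], [3, 8], [7, 9]].
Insert 4: 4 bumps 5 from row 1; 5 bumps 8 from row 2; 8 bumps 9 from row 3; 9 starts row 4. P = [[1, 2, 4, 6], [3, 5], [7, 8], [9]].

So P = [[1, 2, 4, 6], [3, 5], [7, 8], [9]].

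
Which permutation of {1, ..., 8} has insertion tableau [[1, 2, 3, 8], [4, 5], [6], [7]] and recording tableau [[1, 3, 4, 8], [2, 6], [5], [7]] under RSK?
7 1 4 6 2 5 3 8

Reverse RSK: for i = n, n-1, ..., 1, locate i in Q, remove the corresponding corner cell from P, and reverse-bump its entry up through P; the value ejected from row 1 is w(i).

So w = 7 1 4 6 2 5 3 8.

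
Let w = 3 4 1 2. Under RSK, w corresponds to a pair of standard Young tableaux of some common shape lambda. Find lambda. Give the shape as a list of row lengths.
Row-insert each entry into an empty tableau.

After inserting 3: P = [[3]].
After inserting 4: P = [[3, 4]].
After inserting 1: P = [[1, 4], [3]].
After inserting 2: P = [[1, 2], [3, 4]].

The final insertion tableau P = [[1, 2], [3, 4]] has shape [2, 2].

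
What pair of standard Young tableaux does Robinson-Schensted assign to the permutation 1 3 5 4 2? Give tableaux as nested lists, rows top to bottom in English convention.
Insert each entry of the permutation into P by Schensted row insertion, recording in Q the position of each new cell.

Insert 1: appended to row 1. P = [[1]], Q = [[1]].
Insert 3: appended to row 1. P = [[1, 3]], Q = [[1, 2]].
Insert 5: appended to row 1. P = [[1, 3, 5]], Q = [[1, 2, 3]].
Insert 4: 4 bumps 5 from row 1; 5 starts row 2. P = [[1, 3, 4], [5]], Q = [[1, 2, 3], [4]].
Insert 2: 2 bumps 3 from row 1; 3 bumps 5 from row 2; 5 starts row 3. P = [[1, 2, 4], [3], [5]], Q = [[1, 2, 3], [4], [5]].

So P = [[1, 2, 4], [3], [5]], Q = [[1, 2, 3], [4], [5]].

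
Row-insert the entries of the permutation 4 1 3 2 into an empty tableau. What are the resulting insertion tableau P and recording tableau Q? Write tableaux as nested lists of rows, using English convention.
Insert each entry of the permutation into P by Schensted row insertion, recording in Q the position of each new cell.

Insert 4: appended to row 1. P = [[4]], Q = [[1]].
Insert 1: 1 bumps 4 from row 1; 4 starts row 2. P = [[1], [4]], Q = [[1], [2]].
Insert 3: appended to row 1. P = [[1, 3], [4]], Q = [[1, 3], [2]].
Insert 2: 2 bumps 3 from row 1; 3 bumps 4 from row 2; 4 starts row 3. P = [[1, 2], [3], [4]], Q = [[1, 3], [2], [4]].

So P = [[1, 2], [3], [4]], Q = [[1, 3], [2], [4]].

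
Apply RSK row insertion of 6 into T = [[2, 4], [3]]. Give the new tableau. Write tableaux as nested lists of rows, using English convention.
[[2, 4, 6], [3]]

6 is larger than every entry of row 1, so it is appended to row 1. The new tableau is [[2, 4, 6], [3]].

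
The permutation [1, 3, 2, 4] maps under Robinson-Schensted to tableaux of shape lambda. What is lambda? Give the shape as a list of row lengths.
[3, 1]

Row-insert each entry into an empty tableau.

After inserting 1: P = [[1]].
After inserting 3: P = [[1, 3]].
After inserting 2: P = [[1, 2], [3]].
After inserting 4: P = [[1, 2, 4], [3]].

The final insertion tableau P = [[1, 2, 4], [3]] has shape [3, 1].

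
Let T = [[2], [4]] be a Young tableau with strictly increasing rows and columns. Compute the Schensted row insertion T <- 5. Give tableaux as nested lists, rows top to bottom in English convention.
5 is larger than every entry of row 1, so it is appended to row 1. The new tableau is [[2, 5], [4]].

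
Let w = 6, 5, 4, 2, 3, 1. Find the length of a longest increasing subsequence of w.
2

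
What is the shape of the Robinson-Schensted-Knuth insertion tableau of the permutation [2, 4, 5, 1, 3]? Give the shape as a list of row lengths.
Row-insert each entry into an empty tableau.

After inserting 2: P = [[2]].
After inserting 4: P = [[2, 4]].
After inserting 5: P = [[2, 4, 5]].
After inserting 1: P = [[1, 4, 5], [2]].
After inserting 3: P = [[1, 3, 5], [2, 4]].

The final insertion tableau P = [[1, 3, 5], [2, 4]] has shape [3, 2].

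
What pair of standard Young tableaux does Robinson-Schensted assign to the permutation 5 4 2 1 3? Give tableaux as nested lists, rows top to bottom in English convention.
Insert each entry of the permutation into P by Schensted row insertion, recording in Q the position of each new cell.

Insert 5: appended to row 1. P = [[5]].
Insert 4: 4 bumps 5 from row 1; 5 starts row 2. P = [[4], [5]].
Insert 2: 2 bumps 4 from row 1; 4 bumps 5 from row 2; 5 starts row 3. P = [[2], [4], [5]].
Insert 1: 1 bumps 2 from row 1; 2 bumps 4 from row 2; 4 bumps 5 from row 3; 5 starts row 4. P = [[1], [2], [4], [5]].
Insert 3: appended to row 1. P = [[1, 3], [2], [4], [5]].

So P = [[1, 3], [2], [4], [5]], Q = [[1, 5], [2], [3], [4]].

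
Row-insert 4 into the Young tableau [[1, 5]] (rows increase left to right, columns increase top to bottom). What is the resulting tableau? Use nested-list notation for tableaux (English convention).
[[1, 4], [5]]

In row 1, 4 replaces 5 (the leftmost entry greater than 4); 5 is bumped to row 2. 5 starts a new row 2. The new tableau is [[1, 4], [5]].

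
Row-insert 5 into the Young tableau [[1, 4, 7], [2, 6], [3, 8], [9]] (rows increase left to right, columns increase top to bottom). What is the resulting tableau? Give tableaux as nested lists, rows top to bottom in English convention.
[[1, 4, 5], [2, 6, 7], [3, 8], [9]]

In row 1, 5 replaces 7 (the leftmost entry greater than 5); 7 is bumped to row 2. 7 is appended to row 2. The new tableau is [[1, 4, 5], [2, 6, 7], [3, 8], [9]].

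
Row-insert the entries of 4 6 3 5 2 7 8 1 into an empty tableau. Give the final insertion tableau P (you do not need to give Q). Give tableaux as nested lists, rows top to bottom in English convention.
After inserting 4: P = [[4]].
After inserting 6: P = [[4, 6]].
After inserting 3: P = [[3, 6], [4]].
After inserting 5: P = [[3, 5], [4, 6]].
After inserting 2: P = [[2, 5], [3, 6], [4]].
After inserting 7: P = [[2, 5, 7], [3, 6], [4]].
After inserting 8: P = [[2, 5, 7, 8], [3, 6], [4]].
After inserting 1: P = [[1, 5, 7, 8], [2, 6], [3], [4]].

So P = [[1, 5, 7, 8], [2, 6], [3], [4]].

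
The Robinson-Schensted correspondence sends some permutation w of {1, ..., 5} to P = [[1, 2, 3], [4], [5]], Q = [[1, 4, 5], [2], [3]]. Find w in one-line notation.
Reverse the RSK construction: for i from n down to 1, find the cell of Q containing i, remove the entry at that cell from P, and reverse-bump it up through P; the value ejected from row 1 is w(i).

Step i=5: Q has 5 at row 1, column 3; remove that cell from P, ejecting 3. So w(5) = 3. P is now [[1, 2], [4], [5]].
Step i=4: Q has 4 at row 1, column 2; remove that cell from P, ejecting 2. So w(4) = 2. P is now [[1], [4], [5]].
Step i=3: Q has 3 at row 3, column 1; remove 5 from row 3 of P and reverse-bump: 5 enters row 2 and ejects 4; 4 enters row 1 and ejects 1. So w(3) = 1. P is now [[4], [5]].
Step i=2: Q has 2 at row 2, column 1; remove 5 from row 2 of P and reverse-bump: 5 enters row 1 and ejects 4. So w(2) = 4. P is now [[5]].
Step i=1: Q has 1 at row 1, column 1; remove that cell from P, ejecting 5. So w(1) = 5. P is now [].

So w = 5 4 1 2 3.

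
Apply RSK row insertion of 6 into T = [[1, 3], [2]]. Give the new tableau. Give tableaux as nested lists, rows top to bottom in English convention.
[[1, 3, 6], [2]]

6 is larger than every entry of row 1, so it is appended to row 1. The new tableau is [[1, 3, 6], [2]].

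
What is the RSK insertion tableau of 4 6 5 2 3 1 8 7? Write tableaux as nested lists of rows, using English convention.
After inserting 4: P = [[4]].
After inserting 6: P = [[4, 6]].
After inserting 5: P = [[4, 5], [6]].
After inserting 2: P = [[2, 5], [4], [6]].
After inserting 3: P = [[2, 3], [4, 5], [6]].
After inserting 1: P = [[1, 3], [2, 5], [4], [6]].
After inserting 8: P = [[1, 3, 8], [2, 5], [4], [6]].
After inserting 7: P = [[1, 3, 7], [2, 5, 8], [4], [6]].

So P = [[1, 3, 7], [2, 5, 8], [4], [6]].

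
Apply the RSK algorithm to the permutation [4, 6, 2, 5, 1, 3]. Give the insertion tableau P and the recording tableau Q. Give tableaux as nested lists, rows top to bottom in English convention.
P = [[1, 3], [2, 5], [4, 6]], Q = [[1, 2], [3, 4], [5, 6]]

Insert each entry of the permutation into P by Schensted row insertion, recording in Q the position of each new cell.

Insert 4: appended to row 1. P = [[4]].
Insert 6: appended to row 1. P = [[4, 6]].
Insert 2: 2 bumps 4 from row 1; 4 starts row 2. P = [[2, 6], [4]].
Insert 5: 5 bumps 6 from row 1; 6 appends to row 2. P = [[2, 5], [4, 6]].
Insert 1: 1 bumps 2 from row 1; 2 bumps 4 from row 2; 4 starts row 3. P = [[1, 5], [2, 6], [4]].
Insert 3: 3 bumps 5 from row 1; 5 bumps 6 from row 2; 6 appends to row 3. P = [[1, 3], [2, 5], [4, 6]].

So P = [[1, 3], [2, 5], [4, 6]], Q = [[1, 2], [3, 4], [5, 6]].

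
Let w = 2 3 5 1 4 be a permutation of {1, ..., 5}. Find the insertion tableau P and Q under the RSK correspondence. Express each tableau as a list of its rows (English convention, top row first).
P = [[1, 3, 4], [2, 5]], Q = [[1, 2, 3], [4, 5]]

Insert each entry of the permutation into P by Schensted row insertion, recording in Q the position of each new cell.

Insert 2: appended to row 1. P = [[2]].
Insert 3: appended to row 1. P = [[2, 3]].
Insert 5: appended to row 1. P = [[2, 3, 5]].
Insert 1: 1 bumps 2 from row 1; 2 starts row 2. P = [[1, 3, 5], [2]].
Insert 4: 4 bumps 5 from row 1; 5 appends to row 2. P = [[1, 3, 4], [2, 5]].

So P = [[1, 3, 4], [2, 5]], Q = [[1, 2, 3], [4, 5]].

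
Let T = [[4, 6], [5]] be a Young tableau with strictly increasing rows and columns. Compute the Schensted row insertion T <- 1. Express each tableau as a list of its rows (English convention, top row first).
[[1, 6], [4], [5]]

In row 1, 1 replaces 4 (the leftmost entry greater than 1); 4 is bumped to row 2. In row 2, 4 replaces 5 (the leftmost entry greater than 4); 5 is bumped to row 3. 5 starts a new row 3. The new tableau is [[1, 6], [4], [5]].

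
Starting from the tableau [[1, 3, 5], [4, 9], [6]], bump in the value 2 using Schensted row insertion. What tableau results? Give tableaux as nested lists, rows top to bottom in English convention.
In row 1, 2 replaces 3 (the leftmost entry greater than 2); 3 is bumped to row 2. In row 2, 3 replaces 4 (the leftmost entry greater than 3); 4 is bumped to row 3. In row 3, 4 replaces 6 (the leftmost entry greater than 4); 6 is bumped to row 4. 6 starts a new row 4. The new tableau is [[1, 2, 5], [3, 9], [4], [6]].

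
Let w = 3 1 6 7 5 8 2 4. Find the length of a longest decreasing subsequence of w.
3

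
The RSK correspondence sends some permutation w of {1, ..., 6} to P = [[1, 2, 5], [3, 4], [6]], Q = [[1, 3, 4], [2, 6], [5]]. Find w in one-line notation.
6 3 4 5 1 2

Reverse the RSK construction: for i from n down to 1, find the cell of Q containing i, remove the entry at that cell from P, and reverse-bump it up through P; the value ejected from row 1 is w(i).

Step i=6: Q has 6 at row 2, column 2; remove 4 from row 2 of P and reverse-bump: 4 enters row 1 and ejects 2. So w(6) = 2. P is now [[1, 4, 5], [3], [6]].
Step i=5: Q has 5 at row 3, column 1; remove 6 from row 3 of P and reverse-bump: 6 enters row 2 and ejects 3; 3 enters row 1 and ejects 1. So w(5) = 1. P is now [[3, 4, 5], [6]].
Step i=4: Q has 4 at row 1, column 3; remove that cell from P, ejecting 5. So w(4) = 5. P is now [[3, 4], [6]].
Step i=3: Q has 3 at row 1, column 2; remove that cell from P, ejecting 4. So w(3) = 4. P is now [[3], [6]].
Step i=2: Q has 2 at row 2, column 1; remove 6 from row 2 of P and reverse-bump: 6 enters row 1 and ejects 3. So w(2) = 3. P is now [[6]].
Step i=1: Q has 1 at row 1, column 1; remove that cell from P, ejecting 6. So w(1) = 6. P is now [].

So w = 6 3 4 5 1 2.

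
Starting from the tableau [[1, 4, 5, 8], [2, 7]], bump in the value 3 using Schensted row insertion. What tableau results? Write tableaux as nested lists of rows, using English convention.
[[1, 3, 5, 8], [2, 4], [7]]

In row 1, 3 replaces 4 (the leftmost entry greater than 3); 4 is bumped to row 2. In row 2, 4 replaces 7 (the leftmost entry greater than 4); 7 is bumped to row 3. 7 starts a new row 3. The new tableau is [[1, 3, 5, 8], [2, 4], [7]].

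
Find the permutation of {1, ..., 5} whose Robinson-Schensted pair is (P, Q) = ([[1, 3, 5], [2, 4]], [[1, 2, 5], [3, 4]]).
2 4 1 3 5

Reverse the RSK construction: for i from n down to 1, find the cell of Q containing i, remove the entry at that cell from P, and reverse-bump it up through P; the value ejected from row 1 is w(i).

Step i=5: Q has 5 at row 1, column 3; remove that cell from P, ejecting 5. So w(5) = 5. P is now [[1, 3], [2, 4]].
Step i=4: Q has 4 at row 2, column 2; remove 4 from row 2 of P and reverse-bump: 4 enters row 1 and ejects 3. So w(4) = 3. P is now [[1, 4], [2]].
Step i=3: Q has 3 at row 2, column 1; remove 2 from row 2 of P and reverse-bump: 2 enters row 1 and ejects 1. So w(3) = 1. P is now [[2, 4]].
Step i=2: Q has 2 at row 1, column 2; remove that cell from P, ejecting 4. So w(2) = 4. P is now [[2]].
Step i=1: Q has 1 at row 1, column 1; remove that cell from P, ejecting 2. So w(1) = 2. P is now [].

So w = 2 4 1 3 5.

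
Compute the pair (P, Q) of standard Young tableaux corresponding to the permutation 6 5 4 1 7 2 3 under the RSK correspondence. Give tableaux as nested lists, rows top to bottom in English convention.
Insert each entry of the permutation into P by Schensted row insertion, recording in Q the position of each new cell.

Insert 6: appended to row 1. P = [[6]].
Insert 5: 5 bumps 6 from row 1; 6 starts row 2. P = [[5], [6]].
Insert 4: 4 bumps 5 from row 1; 5 bumps 6 from row 2; 6 starts row 3. P = [[4], [5], [6]].
Insert 1: 1 bumps 4 from row 1; 4 bumps 5 from row 2; 5 bumps 6 from row 3; 6 starts row 4. P = [[1], [4], [5], [6]].
Insert 7: appended to row 1. P = [[1, 7], [4], [5], [6]].
Insert 2: 2 bumps 7 from row 1; 7 appends to row 2. P = [[1, 2], [4, 7], [5], [6]].
Insert 3: appended to row 1. P = [[1, 2, 3], [4, 7], [5], [6]].

So P = [[1, 2, 3], [4, 7], [5], [6]], Q = [[1, 5, 7], [2, 6], [3], [4]].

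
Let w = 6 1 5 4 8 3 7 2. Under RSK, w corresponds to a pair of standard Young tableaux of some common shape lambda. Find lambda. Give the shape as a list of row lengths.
Row-insert each entry into an empty tableau.

After inserting 6: P = [[6]].
After inserting 1: P = [[1], [6]].
After inserting 5: P = [[1, 5], [6]].
After inserting 4: P = [[1, 4], [5], [6]].
After inserting 8: P = [[1, 4, 8], [5], [6]].
After inserting 3: P = [[1, 3, 8], [4], [5], [6]].
After inserting 7: P = [[1, 3, 7], [4, 8], [5], [6]].
After inserting 2: P = [[1, 2, 7], [3, 8], [4], [5], [6]].

The final insertion tableau P = [[1, 2, 7], [3, 8], [4], [5], [6]] has shape [3, 2, 1, 1, 1].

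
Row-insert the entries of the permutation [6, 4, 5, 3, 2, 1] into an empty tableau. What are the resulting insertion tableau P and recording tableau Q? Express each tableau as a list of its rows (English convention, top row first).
Insert each entry of the permutation into P by Schensted row insertion, recording in Q the position of each new cell.

Insert 6: appended to row 1. P = [[6]].
Insert 4: 4 bumps 6 from row 1; 6 starts row 2. P = [[4], [6]].
Insert 5: appended to row 1. P = [[4, 5], [6]].
Insert 3: 3 bumps 4 from row 1; 4 bumps 6 from row 2; 6 starts row 3. P = [[3, 5], [4], [6]].
Insert 2: 2 bumps 3 from row 1; 3 bumps 4 from row 2; 4 bumps 6 from row 3; 6 starts row 4. P = [[2, 5], [3], [4], [6]].
Insert 1: 1 bumps 2 from row 1; 2 bumps 3 from row 2; 3 bumps 4 from row 3; 4 bumps 6 from row 4; 6 starts row 5. P = [[1, 5], [2], [3], [4], [6]].

So P = [[1, 5], [2], [3], [4], [6]], Q = [[1, 3], [2], [4], [5], [6]].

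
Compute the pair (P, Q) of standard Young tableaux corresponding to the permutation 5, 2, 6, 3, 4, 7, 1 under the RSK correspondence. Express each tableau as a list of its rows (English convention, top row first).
Insert each entry of the permutation into P by Schensted row insertion, recording in Q the position of each new cell.

Insert 5: appended to row 1. P = [[5]].
Insert 2: 2 bumps 5 from row 1; 5 starts row 2. P = [[2], [5]].
Insert 6: appended to row 1. P = [[2, 6], [5]].
Insert 3: 3 bumps 6 from row 1; 6 appends to row 2. P = [[2, 3], [5, 6]].
Insert 4: appended to row 1. P = [[2, 3, 4], [5, 6]].
Insert 7: appended to row 1. P = [[2, 3, 4, 7], [5, 6]].
Insert 1: 1 bumps 2 from row 1; 2 bumps 5 from row 2; 5 starts row 3. P = [[1, 3, 4, 7], [2, 6], [5]].

So P = [[1, 3, 4, 7], [2, 6], [5]], Q = [[1, 3, 5, 6], [2, 4], [7]].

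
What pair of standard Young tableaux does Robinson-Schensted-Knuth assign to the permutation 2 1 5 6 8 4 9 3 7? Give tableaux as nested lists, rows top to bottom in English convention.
P = [[1, 3, 6, 7, 9], [2, 4, 8], [5]], Q = [[1, 3, 4, 5, 7], [2, 6, 9], [8]]

Insert each entry of the permutation into P by Schensted row insertion, recording in Q the position of each new cell.

Insert 2: appended to row 1. P = [[2]], Q = [[1]].
Insert 1: 1 bumps 2 from row 1; 2 starts row 2. P = [[1], [2]], Q = [[1], [2]].
Insert 5: appended to row 1. P = [[1, 5], [2]], Q = [[1, 3], [2]].
Insert 6: appended to row 1. P = [[1, 5, 6], [2]], Q = [[1, 3, 4], [2]].
Insert 8: appended to row 1. P = [[1, 5, 6, 8], [2]], Q = [[1, 3, 4, 5], [2]].
Insert 4: 4 bumps 5 from row 1; 5 appends to row 2. P = [[1, 4, 6, 8], [2, 5]], Q = [[1, 3, 4, 5], [2, 6]].
Insert 9: appended to row 1. P = [[1, 4, 6, 8, 9], [2, 5]], Q = [[1, 3, 4, 5, 7], [2, 6]].
Insert 3: 3 bumps 4 from row 1; 4 bumps 5 from row 2; 5 starts row 3. P = [[1, 3, 6, 8, 9], [2, 4], [5]], Q = [[1, 3, 4, 5, 7], [2, 6], [8]].
Insert 7: 7 bumps 8 from row 1; 8 appends to row 2. P = [[1, 3, 6, 7, 9], [2, 4, 8], [5]], Q = [[1, 3, 4, 5, 7], [2, 6, 9], [8]].

So P = [[1, 3, 6, 7, 9], [2, 4, 8], [5]], Q = [[1, 3, 4, 5, 7], [2, 6, 9], [8]].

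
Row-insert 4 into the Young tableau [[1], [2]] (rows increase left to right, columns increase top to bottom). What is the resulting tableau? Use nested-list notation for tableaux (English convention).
[[1, 4], [2]]

4 is larger than every entry of row 1, so it is appended to row 1. The new tableau is [[1, 4], [2]].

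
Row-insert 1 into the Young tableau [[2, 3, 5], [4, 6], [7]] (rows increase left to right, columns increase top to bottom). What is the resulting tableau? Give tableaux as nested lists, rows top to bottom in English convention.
In row 1, 1 replaces 2 (the leftmost entry greater than 1); 2 is bumped to row 2. In row 2, 2 replaces 4 (the leftmost entry greater than 2); 4 is bumped to row 3. In row 3, 4 replaces 7 (the leftmost entry greater than 4); 7 is bumped to row 4. 7 starts a new row 4. The new tableau is [[1, 3, 5], [2, 6], [4], [7]].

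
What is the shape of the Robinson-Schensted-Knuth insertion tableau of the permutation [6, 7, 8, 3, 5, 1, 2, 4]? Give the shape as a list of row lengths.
[3, 3, 2]

Row-insert each entry into an empty tableau.

After inserting 6: P = [[6]].
After inserting 7: P = [[6, 7]].
After inserting 8: P = [[6, 7, 8]].
After inserting 3: P = [[3, 7, 8], [6]].
After inserting 5: P = [[3, 5, 8], [6, 7]].
After inserting 1: P = [[1, 5, 8], [3, 7], [6]].
After inserting 2: P = [[1, 2, 8], [3, 5], [6, 7]].
After inserting 4: P = [[1, 2, 4], [3, 5, 8], [6, 7]].

The final insertion tableau P = [[1, 2, 4], [3, 5, 8], [6, 7]] has shape [3, 3, 2].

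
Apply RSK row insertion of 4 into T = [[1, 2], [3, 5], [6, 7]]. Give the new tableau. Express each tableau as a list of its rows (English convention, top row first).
[[1, 2, 4], [3, 5], [6, 7]]

4 is larger than every entry of row 1, so it is appended to row 1. The new tableau is [[1, 2, 4], [3, 5], [6, 7]].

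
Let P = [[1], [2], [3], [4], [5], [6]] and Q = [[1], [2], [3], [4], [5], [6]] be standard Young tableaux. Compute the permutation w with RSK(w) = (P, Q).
6 5 4 3 2 1

Reverse the RSK construction: for i from n down to 1, find the cell of Q containing i, remove the entry at that cell from P, and reverse-bump it up through P; the value ejected from row 1 is w(i).

Step i=6: Q has 6 at row 6, column 1; remove 6 from row 6 of P and reverse-bump: 6 enters row 5 and ejects 5; 5 enters row 4 and ejects 4; 4 enters row 3 and ejects 3; 3 enters row 2 and ejects 2; 2 enters row 1 and ejects 1. So w(6) = 1. P is now [[2], [3], [4], [5], [6]].
Step i=5: Q has 5 at row 5, column 1; remove 6 from row 5 of P and reverse-bump: 6 enters row 4 and ejects 5; 5 enters row 3 and ejects 4; 4 enters row 2 and ejects 3; 3 enters row 1 and ejects 2. So w(5) = 2. P is now [[3], [4], [5], [6]].
Step i=4: Q has 4 at row 4, column 1; remove 6 from row 4 of P and reverse-bump: 6 enters row 3 and ejects 5; 5 enters row 2 and ejects 4; 4 enters row 1 and ejects 3. So w(4) = 3. P is now [[4], [5], [6]].
Step i=3: Q has 3 at row 3, column 1; remove 6 from row 3 of P and reverse-bump: 6 enters row 2 and ejects 5; 5 enters row 1 and ejects 4. So w(3) = 4. P is now [[5], [6]].
Step i=2: Q has 2 at row 2, column 1; remove 6 from row 2 of P and reverse-bump: 6 enters row 1 and ejects 5. So w(2) = 5. P is now [[6]].
Step i=1: Q has 1 at row 1, column 1; remove that cell from P, ejecting 6. So w(1) = 6. P is now [].

So w = 6 5 4 3 2 1.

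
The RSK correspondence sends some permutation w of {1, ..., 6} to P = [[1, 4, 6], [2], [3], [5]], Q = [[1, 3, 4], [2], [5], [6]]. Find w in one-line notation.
5 3 4 6 2 1

Reverse RSK: for i = n, n-1, ..., 1, locate i in Q, remove the corresponding corner cell from P, and reverse-bump its entry up through P; the value ejected from row 1 is w(i).

So w = 5 3 4 6 2 1.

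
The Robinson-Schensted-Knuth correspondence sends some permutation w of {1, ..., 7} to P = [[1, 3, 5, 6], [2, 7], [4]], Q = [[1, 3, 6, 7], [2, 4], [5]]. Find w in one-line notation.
4 2 7 3 1 5 6

Reverse the RSK construction: for i from n down to 1, find the cell of Q containing i, remove the entry at that cell from P, and reverse-bump it up through P; the value ejected from row 1 is w(i).

Step i=7: Q has 7 at row 1, column 4; remove that cell from P, ejecting 6. So w(7) = 6. P is now [[1, 3, 5], [2, 7], [4]].
Step i=6: Q has 6 at row 1, column 3; remove that cell from P, ejecting 5. So w(6) = 5. P is now [[1, 3], [2, 7], [4]].
Step i=5: Q has 5 at row 3, column 1; remove 4 from row 3 of P and reverse-bump: 4 enters row 2 and ejects 2; 2 enters row 1 and ejects 1. So w(5) = 1. P is now [[2, 3], [4, 7]].
Step i=4: Q has 4 at row 2, column 2; remove 7 from row 2 of P and reverse-bump: 7 enters row 1 and ejects 3. So w(4) = 3. P is now [[2, 7], [4]].
Step i=3: Q has 3 at row 1, column 2; remove that cell from P, ejecting 7. So w(3) = 7. P is now [[2], [4]].
Step i=2: Q has 2 at row 2, column 1; remove 4 from row 2 of P and reverse-bump: 4 enters row 1 and ejects 2. So w(2) = 2. P is now [[4]].
Step i=1: Q has 1 at row 1, column 1; remove that cell from P, ejecting 4. So w(1) = 4. P is now [].

So w = 4 2 7 3 1 5 6.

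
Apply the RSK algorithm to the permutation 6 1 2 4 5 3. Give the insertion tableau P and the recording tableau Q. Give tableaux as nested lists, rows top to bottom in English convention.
Insert each entry of the permutation into P by Schensted row insertion, recording in Q the position of each new cell.

Insert 6: appended to row 1. P = [[6]], Q = [[1]].
Insert 1: 1 bumps 6 from row 1; 6 starts row 2. P = [[1], [6]], Q = [[1], [2]].
Insert 2: appended to row 1. P = [[1, 2], [6]], Q = [[1, 3], [2]].
Insert 4: appended to row 1. P = [[1, 2, 4], [6]], Q = [[1, 3, 4], [2]].
Insert 5: appended to row 1. P = [[1, 2, 4, 5], [6]], Q = [[1, 3, 4, 5], [2]].
Insert 3: 3 bumps 4 from row 1; 4 bumps 6 from row 2; 6 starts row 3. P = [[1, 2, 3, 5], [4], [6]], Q = [[1, 3, 4, 5], [2], [6]].

So P = [[1, 2, 3, 5], [4], [6]], Q = [[1, 3, 4, 5], [2], [6]].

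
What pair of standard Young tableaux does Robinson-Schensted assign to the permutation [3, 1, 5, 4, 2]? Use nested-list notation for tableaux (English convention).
P = [[1, 2], [3, 4], [5]], Q = [[1, 3], [2, 4], [5]]

Insert each entry of the permutation into P by Schensted row insertion, recording in Q the position of each new cell.

Insert 3: appended to row 1. P = [[3]], Q = [[1]].
Insert 1: 1 bumps 3 from row 1; 3 starts row 2. P = [[1], [3]], Q = [[1], [2]].
Insert 5: appended to row 1. P = [[1, 5], [3]], Q = [[1, 3], [2]].
Insert 4: 4 bumps 5 from row 1; 5 appends to row 2. P = [[1, 4], [3, 5]], Q = [[1, 3], [2, 4]].
Insert 2: 2 bumps 4 from row 1; 4 bumps 5 from row 2; 5 starts row 3. P = [[1, 2], [3, 4], [5]], Q = [[1, 3], [2, 4], [5]].

So P = [[1, 2], [3, 4], [5]], Q = [[1, 3], [2, 4], [5]].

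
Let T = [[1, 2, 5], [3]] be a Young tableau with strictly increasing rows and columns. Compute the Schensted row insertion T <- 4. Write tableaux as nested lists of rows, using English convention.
In row 1, 4 replaces 5 (the leftmost entry greater than 4); 5 is bumped to row 2. 5 is appended to row 2. The new tableau is [[1, 2, 4], [3, 5]].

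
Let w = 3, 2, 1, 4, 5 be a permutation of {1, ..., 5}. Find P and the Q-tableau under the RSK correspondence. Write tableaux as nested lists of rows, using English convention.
Insert each entry of the permutation into P by Schensted row insertion, recording in Q the position of each new cell.

Insert 3: appended to row 1. P = [[3]].
Insert 2: 2 bumps 3 from row 1; 3 starts row 2. P = [[2], [3]].
Insert 1: 1 bumps 2 from row 1; 2 bumps 3 from row 2; 3 starts row 3. P = [[1], [2], [3]].
Insert 4: appended to row 1. P = [[1, 4], [2], [3]].
Insert 5: appended to row 1. P = [[1, 4, 5], [2], [3]].

So P = [[1, 4, 5], [2], [3]], Q = [[1, 4, 5], [2], [3]].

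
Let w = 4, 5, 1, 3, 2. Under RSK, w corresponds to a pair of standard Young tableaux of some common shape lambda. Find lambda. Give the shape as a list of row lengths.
[2, 2, 1]

Row-insert each entry into an empty tableau.

After inserting 4: P = [[4]].
After inserting 5: P = [[4, 5]].
After inserting 1: P = [[1, 5], [4]].
After inserting 3: P = [[1, 3], [4, 5]].
After inserting 2: P = [[1, 2], [3, 5], [4]].

The final insertion tableau P = [[1, 2], [3, 5], [4]] has shape [2, 2, 1].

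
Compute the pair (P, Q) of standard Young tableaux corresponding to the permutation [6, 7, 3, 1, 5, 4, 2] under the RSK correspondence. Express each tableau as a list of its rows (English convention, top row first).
Insert each entry of the permutation into P by Schensted row insertion, recording in Q the position of each new cell.

Insert 6: appended to row 1. P = [[6]].
Insert 7: appended to row 1. P = [[6, 7]].
Insert 3: 3 bumps 6 from row 1; 6 starts row 2. P = [[3, 7], [6]].
Insert 1: 1 bumps 3 from row 1; 3 bumps 6 from row 2; 6 starts row 3. P = [[1, 7], [3], [6]].
Insert 5: 5 bumps 7 from row 1; 7 appends to row 2. P = [[1, 5], [3, 7], [6]].
Insert 4: 4 bumps 5 from row 1; 5 bumps 7 from row 2; 7 appends to row 3. P = [[1, 4], [3, 5], [6, 7]].
Insert 2: 2 bumps 4 from row 1; 4 bumps 5 from row 2; 5 bumps 6 from row 3; 6 starts row 4. P = [[1, 2], [3, 4], [5, 7], [6]].

So P = [[1, 2], [3, 4], [5, 7], [6]], Q = [[1, 2], [3, 5], [4, 6], [7]].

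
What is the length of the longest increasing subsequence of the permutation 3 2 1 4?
2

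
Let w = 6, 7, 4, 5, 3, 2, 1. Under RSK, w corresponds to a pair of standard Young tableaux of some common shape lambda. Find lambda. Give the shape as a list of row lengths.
Row-insert each entry into an empty tableau.

After inserting 6: P = [[6]].
After inserting 7: P = [[6, 7]].
After inserting 4: P = [[4, 7], [6]].
After inserting 5: P = [[4, 5], [6, 7]].
After inserting 3: P = [[3, 5], [4, 7], [6]].
After inserting 2: P = [[2, 5], [3, 7], [4], [6]].
After inserting 1: P = [[1, 5], [2, 7], [3], [4], [6]].

The final insertion tableau P = [[1, 5], [2, 7], [3], [4], [6]] has shape [2, 2, 1, 1, 1].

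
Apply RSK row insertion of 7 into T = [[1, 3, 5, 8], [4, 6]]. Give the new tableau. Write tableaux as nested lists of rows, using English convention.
In row 1, 7 replaces 8 (the leftmost entry greater than 7); 8 is bumped to row 2. 8 is appended to row 2. The new tableau is [[1, 3, 5, 7], [4, 6, 8]].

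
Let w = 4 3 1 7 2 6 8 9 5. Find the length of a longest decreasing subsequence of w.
3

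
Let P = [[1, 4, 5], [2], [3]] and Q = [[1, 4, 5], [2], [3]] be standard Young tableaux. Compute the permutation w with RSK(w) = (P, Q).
Reverse the RSK construction: for i from n down to 1, find the cell of Q containing i, remove the entry at that cell from P, and reverse-bump it up through P; the value ejected from row 1 is w(i).

Step i=5: Q has 5 at row 1, column 3; remove that cell from P, ejecting 5. So w(5) = 5. P is now [[1, 4], [2], [3]].
Step i=4: Q has 4 at row 1, column 2; remove that cell from P, ejecting 4. So w(4) = 4. P is now [[1], [2], [3]].
Step i=3: Q has 3 at row 3, column 1; remove 3 from row 3 of P and reverse-bump: 3 enters row 2 and ejects 2; 2 enters row 1 and ejects 1. So w(3) = 1. P is now [[2], [3]].
Step i=2: Q has 2 at row 2, column 1; remove 3 from row 2 of P and reverse-bump: 3 enters row 1 and ejects 2. So w(2) = 2. P is now [[3]].
Step i=1: Q has 1 at row 1, column 1; remove that cell from P, ejecting 3. So w(1) = 3. P is now [].

So w = 3 2 1 4 5.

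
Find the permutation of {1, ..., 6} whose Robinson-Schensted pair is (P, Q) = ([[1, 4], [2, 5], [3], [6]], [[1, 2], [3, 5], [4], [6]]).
3 6 5 2 4 1

Reverse RSK: for i = n, n-1, ..., 1, locate i in Q, remove the corresponding corner cell from P, and reverse-bump its entry up through P; the value ejected from row 1 is w(i).

So w = 3 6 5 2 4 1.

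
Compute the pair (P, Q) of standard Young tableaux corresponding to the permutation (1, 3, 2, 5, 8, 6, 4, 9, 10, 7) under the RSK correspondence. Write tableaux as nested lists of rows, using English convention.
Insert each entry of the permutation into P by Schensted row insertion, recording in Q the position of each new cell.

Insert 1: appended to row 1. P = [[1]].
Insert 3: appended to row 1. P = [[1, 3]].
Insert 2: 2 bumps 3 from row 1; 3 starts row 2. P = [[1, 2], [3]].
Insert 5: appended to row 1. P = [[1, 2, 5], [3]].
Insert 8: appended to row 1. P = [[1, 2, 5, 8], [3]].
Insert 6: 6 bumps 8 from row 1; 8 appends to row 2. P = [[1, 2, 5, 6], [3, 8]].
Insert 4: 4 bumps 5 from row 1; 5 bumps 8 from row 2; 8 starts row 3. P = [[1, 2, 4, 6], [3, 5], [8]].
Insert 9: appended to row 1. P = [[1, 2, 4, 6, 9], [3, 5], [8]].
Insert 10: appended to row 1. P = [[1, 2, 4, 6, 9, 10], [3, 5], [8]].
Insert 7: 7 bumps 9 from row 1; 9 appends to row 2. P = [[1, 2, 4, 6, 7, 10], [3, 5, 9], [8]].

So P = [[1, 2, 4, 6, 7, 10], [3, 5, 9], [8]], Q = [[1, 2, 4, 5, 8, 9], [3, 6, 10], [7]].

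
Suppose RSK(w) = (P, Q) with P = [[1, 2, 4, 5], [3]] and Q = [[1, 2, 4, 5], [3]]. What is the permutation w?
1 3 2 4 5

Reverse the RSK construction: for i from n down to 1, find the cell of Q containing i, remove the entry at that cell from P, and reverse-bump it up through P; the value ejected from row 1 is w(i).

Step i=5: Q has 5 at row 1, column 4; remove that cell from P, ejecting 5. So w(5) = 5. P is now [[1, 2, 4], [3]].
Step i=4: Q has 4 at row 1, column 3; remove that cell from P, ejecting 4. So w(4) = 4. P is now [[1, 2], [3]].
Step i=3: Q has 3 at row 2, column 1; remove 3 from row 2 of P and reverse-bump: 3 enters row 1 and ejects 2. So w(3) = 2. P is now [[1, 3]].
Step i=2: Q has 2 at row 1, column 2; remove that cell from P, ejecting 3. So w(2) = 3. P is now [[1]].
Step i=1: Q has 1 at row 1, column 1; remove that cell from P, ejecting 1. So w(1) = 1. P is now [].

So w = 1 3 2 4 5.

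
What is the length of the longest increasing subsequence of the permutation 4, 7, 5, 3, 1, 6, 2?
3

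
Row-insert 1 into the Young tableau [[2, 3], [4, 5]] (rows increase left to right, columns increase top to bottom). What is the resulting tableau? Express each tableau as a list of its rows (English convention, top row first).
In row 1, 1 replaces 2 (the leftmost entry greater than 1); 2 is bumped to row 2. In row 2, 2 replaces 4 (the leftmost entry greater than 2); 4 is bumped to row 3. 4 starts a new row 3. The new tableau is [[1, 3], [2, 5], [4]].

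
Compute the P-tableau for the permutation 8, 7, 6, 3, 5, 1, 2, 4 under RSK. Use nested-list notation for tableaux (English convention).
P = [[1, 2, 4], [3, 5], [6], [7], [8]]

After inserting 8: P = [[8]].
After inserting 7: P = [[7], [8]].
After inserting 6: P = [[6], [7], [8]].
After inserting 3: P = [[3], [6], [7], [8]].
After inserting 5: P = [[3, 5], [6], [7], [8]].
After inserting 1: P = [[1, 5], [3], [6], [7], [8]].
After inserting 2: P = [[1, 2], [3, 5], [6], [7], [8]].
After inserting 4: P = [[1, 2, 4], [3, 5], [6], [7], [8]].

So P = [[1, 2, 4], [3, 5], [6], [7], [8]].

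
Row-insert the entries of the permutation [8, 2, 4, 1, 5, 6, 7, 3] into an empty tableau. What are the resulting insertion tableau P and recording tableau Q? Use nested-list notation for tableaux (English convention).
Insert each entry of the permutation into P by Schensted row insertion, recording in Q the position of each new cell.

Insert 8: appended to row 1. P = [[8]].
Insert 2: 2 bumps 8 from row 1; 8 starts row 2. P = [[2], [8]].
Insert 4: appended to row 1. P = [[2, 4], [8]].
Insert 1: 1 bumps 2 from row 1; 2 bumps 8 from row 2; 8 starts row 3. P = [[1, 4], [2], [8]].
Insert 5: appended to row 1. P = [[1, 4, 5], [2], [8]].
Insert 6: appended to row 1. P = [[1, 4, 5, 6], [2], [8]].
Insert 7: appended to row 1. P = [[1, 4, 5, 6, 7], [2], [8]].
Insert 3: 3 bumps 4 from row 1; 4 appends to row 2. P = [[1, 3, 5, 6, 7], [2, 4], [8]].

So P = [[1, 3, 5, 6, 7], [2, 4], [8]], Q = [[1, 3, 5, 6, 7], [2, 8], [4]].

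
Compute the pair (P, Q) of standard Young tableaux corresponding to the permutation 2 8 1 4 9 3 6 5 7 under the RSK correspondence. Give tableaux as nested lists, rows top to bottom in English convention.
Insert each entry of the permutation into P by Schensted row insertion, recording in Q the position of each new cell.

Insert 2: appended to row 1. P = [[2]].
Insert 8: appended to row 1. P = [[2, 8]].
Insert 1: 1 bumps 2 from row 1; 2 starts row 2. P = [[1, 8], [2]].
Insert 4: 4 bumps 8 from row 1; 8 appends to row 2. P = [[1, 4], [2, 8]].
Insert 9: appended to row 1. P = [[1, 4, 9], [2, 8]].
Insert 3: 3 bumps 4 from row 1; 4 bumps 8 from row 2; 8 starts row 3. P = [[1, 3, 9], [2, 4], [8]].
Insert 6: 6 bumps 9 from row 1; 9 appends to row 2. P = [[1, 3, 6], [2, 4, 9], [8]].
Insert 5: 5 bumps 6 from row 1; 6 bumps 9 from row 2; 9 appends to row 3. P = [[1, 3, 5], [2, 4, 6], [8, 9]].
Insert 7: appended to row 1. P = [[1, 3, 5, 7], [2, 4, 6], [8, 9]].

So P = [[1, 3, 5, 7], [2, 4, 6], [8, 9]], Q = [[1, 2, 5, 9], [3, 4, 7], [6, 8]].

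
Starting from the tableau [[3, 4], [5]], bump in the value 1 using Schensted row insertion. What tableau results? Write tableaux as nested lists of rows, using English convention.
[[1, 4], [3], [5]]

In row 1, 1 replaces 3 (the leftmost entry greater than 1); 3 is bumped to row 2. In row 2, 3 replaces 5 (the leftmost entry greater than 3); 5 is bumped to row 3. 5 starts a new row 3. The new tableau is [[1, 4], [3], [5]].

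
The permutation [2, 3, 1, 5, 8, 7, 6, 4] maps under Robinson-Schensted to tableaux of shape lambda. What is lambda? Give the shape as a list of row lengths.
[4, 2, 1, 1]

Row-insert each entry into an empty tableau.

After inserting 2: P = [[2]].
After inserting 3: P = [[2, 3]].
After inserting 1: P = [[1, 3], [2]].
After inserting 5: P = [[1, 3, 5], [2]].
After inserting 8: P = [[1, 3, 5, 8], [2]].
After inserting 7: P = [[1, 3, 5, 7], [2, 8]].
After inserting 6: P = [[1, 3, 5, 6], [2, 7], [8]].
After inserting 4: P = [[1, 3, 4, 6], [2, 5], [7], [8]].

The final insertion tableau P = [[1, 3, 4, 6], [2, 5], [7], [8]] has shape [4, 2, 1, 1].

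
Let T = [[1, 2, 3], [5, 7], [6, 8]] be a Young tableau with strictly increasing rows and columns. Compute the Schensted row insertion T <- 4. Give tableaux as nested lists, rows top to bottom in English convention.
4 is larger than every entry of row 1, so it is appended to row 1. The new tableau is [[1, 2, 3, 4], [5, 7], [6, 8]].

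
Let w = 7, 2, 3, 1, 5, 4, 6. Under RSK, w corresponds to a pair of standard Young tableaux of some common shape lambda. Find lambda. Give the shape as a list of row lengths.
[4, 2, 1]

Row-insert each entry into an empty tableau.

After inserting 7: P = [[7]].
After inserting 2: P = [[2], [7]].
After inserting 3: P = [[2, 3], [7]].
After inserting 1: P = [[1, 3], [2], [7]].
After inserting 5: P = [[1, 3, 5], [2], [7]].
After inserting 4: P = [[1, 3, 4], [2, 5], [7]].
After inserting 6: P = [[1, 3, 4, 6], [2, 5], [7]].

The final insertion tableau P = [[1, 3, 4, 6], [2, 5], [7]] has shape [4, 2, 1].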